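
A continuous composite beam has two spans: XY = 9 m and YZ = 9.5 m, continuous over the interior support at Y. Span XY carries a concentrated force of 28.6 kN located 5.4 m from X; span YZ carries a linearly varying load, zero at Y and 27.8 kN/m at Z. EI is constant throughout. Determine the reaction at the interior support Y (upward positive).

Insert a hinge at Y; M_Y is the redundant, and each span becomes simply supported.
End slopes at the hinge Y, treating each span as simply supported:
  span XY: point load 28.6 at a = 5.4: Pab(L + a)/(6LEI) = 148.3/EI
  span YZ: triangular load, peak 27.8: 7w₀L³/(360EI) = 463.5/EI
  relative rotation θ_0 = (148.3 + 463.5)/EI = 611.7/EI
A unit hogging moment at Y produces rotation L₁/(3EI) + L₂/(3EI) = 6.167/EI.
Compatibility: M_Y·(L₁+L₂)/(3EI) = θ_0, giving M_Y = 99.2 kN·m (hogging).
Span XY, ΣM about X with M_Y applied at Y: R_Y^{XY}·9 = 154.4 + 99.2, so R_Y^{XY} = 28.18 kN and R_X = 28.6 − 28.18 = 0.418 kN.
Span YZ, ΣM about Z: R_Y^{YZ}·9.5 = 418.2 + 99.2, so R_Y^{YZ} = 54.46 kN and R_Z = 132.1 − 54.46 = 77.59 kN.
R_Y = 28.18 + 54.46 = 82.64 kN.

R_Y = 82.64 kN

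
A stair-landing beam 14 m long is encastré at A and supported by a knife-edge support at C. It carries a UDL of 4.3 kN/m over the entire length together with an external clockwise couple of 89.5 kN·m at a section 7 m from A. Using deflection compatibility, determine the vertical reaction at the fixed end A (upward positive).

Choose R_C as the redundant. The primary structure is the cantilever fixed at A.
Primary-structure tip deflection at C by superposition:
  UDL 4.3: wL⁴/(8EI) = 20649/EI
  clockwise couple 89.5 at a = 7: M₀a(2L − a)/(2EI) = 6578/EI
  δ_0 = 27227/EI
Flexibility coefficient — unit upward force at C: δ_{CC} = L³/(3EI) = 914.7/EI.
Compatibility at C: δ_0 − R_C·δ_{CC} = 0, so R_C = 27227/914.7 = 29.77 kN.
Vertical equilibrium: R_A = ΣP − R_C = 60.2 − 29.77 = 30.43 kN.

R_A = 30.43 kN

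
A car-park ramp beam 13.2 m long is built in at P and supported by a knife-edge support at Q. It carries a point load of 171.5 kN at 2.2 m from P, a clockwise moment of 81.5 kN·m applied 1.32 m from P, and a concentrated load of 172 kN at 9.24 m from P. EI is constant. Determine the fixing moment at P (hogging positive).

Choose R_Q as the redundant. The primary structure is the cantilever fixed at P.
Deflection at Q on the released cantilever, summing each load's contribution:
  point load 171.5 at a = 2.2: Pa²(3L − a)/(6EI) = 5174/EI
  clockwise couple 81.5 at a = 1.32: M₀a(2L − a)/(2EI) = 1349/EI
  point load 172 at a = 9.24: Pa²(3L − a)/(6EI) = 74306/EI
  δ_0 = 80829/EI
Flexibility coefficient — unit upward force at Q: δ_{QQ} = L³/(3EI) = 766.7/EI.
Compatibility at Q: δ_0 − R_Q·δ_{QQ} = 0, so R_Q = 80829/766.7 = 105.4 kN.
Moment equilibrium about P: M_P = Σ(load moments about P) − R_Q·L = 2048 − 105.4×13.2 = 656.4 kN·m.

M_P = 656.4 kN·m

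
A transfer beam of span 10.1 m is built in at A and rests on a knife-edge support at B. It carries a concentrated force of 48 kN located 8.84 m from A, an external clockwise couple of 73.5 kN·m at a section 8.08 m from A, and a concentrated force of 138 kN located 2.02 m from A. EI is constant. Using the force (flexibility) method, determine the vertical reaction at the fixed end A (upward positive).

Release the roller at B. Primary structure: cantilever fixed at A.
Deflection at B on the released cantilever, summing each load's contribution:
  point load 48 at a = 8.84: Pa²(3L − a)/(6EI) = 13416/EI
  clockwise couple 73.5 at a = 8.08: M₀a(2L − a)/(2EI) = 3599/EI
  point load 138 at a = 2.02: Pa²(3L − a)/(6EI) = 2654/EI
  δ_0 = 19669/EI
Flexibility coefficient — unit upward force at B: δ_{BB} = L³/(3EI) = 343.4/EI.
The prop prevents deflection at B: R_B = δ_0/δ_{BB} = 19669/343.4 = 57.27 kN.
Vertical equilibrium: R_A = ΣP − R_B = 186 − 57.27 = 128.7 kN.

R_A = 128.7 kN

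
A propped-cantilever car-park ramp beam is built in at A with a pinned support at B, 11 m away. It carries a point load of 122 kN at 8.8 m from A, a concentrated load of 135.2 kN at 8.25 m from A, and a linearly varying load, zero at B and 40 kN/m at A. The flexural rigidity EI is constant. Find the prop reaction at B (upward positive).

Take the reaction at B as the redundant and release it; the primary structure is a cantilever fixed at A.
Downward deflection at the released point B due to the loads:
  point load 122 at a = 8.8: Pa²(3L − a)/(6EI) = 38106/EI
  point load 135.2 at a = 8.25: Pa²(3L − a)/(6EI) = 37958/EI
  triangular load, peak 40 at the fixed end: w₀L⁴/(30EI) = 19521/EI
  δ_0 = 95585/EI
Tip deflection under a unit load at B: L³/(3EI) = 443.7/EI.
Compatibility at B: δ_0 − R_B·δ_{BB} = 0, so R_B = 95585/443.7 = 215.4 kN.

R_B = 215.4 kN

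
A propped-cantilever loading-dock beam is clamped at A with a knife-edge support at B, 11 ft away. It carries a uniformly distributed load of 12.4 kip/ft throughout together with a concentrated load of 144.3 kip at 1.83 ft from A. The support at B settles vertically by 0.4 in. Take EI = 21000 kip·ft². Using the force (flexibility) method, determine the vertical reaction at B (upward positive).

Release the roller at B. Primary structure: cantilever fixed at A.
Downward deflection at the released point B due to the loads:
  UDL 12.4: wL⁴/(8EI) = 22694/EI
  point load 144.3 at a = 1.83: Pa²(3L − a)/(6EI) = 2510/EI
  δ_0 = 25204/EI
Tip deflection under a unit load at B: L³/(3EI) = 443.7/EI.
With EI = 21000 kip·ft²: δ_0 = 1.2002 ft and δ_{BB} = 0.021127 ft/kip.
Compatibility — the beam at B must follow the support down by 0.03333 ft: δ_0 − R_B·δ_{BB} = 0.03333, so R_B = (1.2002 − 0.03333)/0.021127 = 55.23 kip.

R_B = 55.23 kip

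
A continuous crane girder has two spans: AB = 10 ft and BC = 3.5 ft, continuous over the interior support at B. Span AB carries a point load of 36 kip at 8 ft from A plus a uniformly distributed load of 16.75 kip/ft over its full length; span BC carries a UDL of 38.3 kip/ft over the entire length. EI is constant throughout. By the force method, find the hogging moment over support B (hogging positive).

Release continuity at B by inserting a hinge; the redundant is the internal moment M_B. The primary structure is two simply-supported spans AB and BC.
End slopes at the hinge B, treating each span as simply supported:
  span AB: point load 36 at a = 8: Pab(L + a)/(6LEI) = 172.8/EI
  span AB: UDL 16.75: wL³/(24EI) = 697.9/EI
  span BC: UDL 38.3: wL³/(24EI) = 68.42/EI
  relative rotation θ_0 = (870.7 + 68.42)/EI = 939.1/EI
A unit hogging moment at B produces rotation L₁/(3EI) + L₂/(3EI) = 4.5/EI.
Compatibility: M_B·(L₁+L₂)/(3EI) = θ_0, giving M_B = 208.7 kip·ft (hogging).

M_B = 208.7 kip·ft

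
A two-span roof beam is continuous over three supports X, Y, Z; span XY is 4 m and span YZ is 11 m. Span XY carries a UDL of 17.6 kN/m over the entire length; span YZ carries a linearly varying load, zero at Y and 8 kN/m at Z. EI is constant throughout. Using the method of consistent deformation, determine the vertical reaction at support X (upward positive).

R_X = 22.5 kN

Take M_Y as the redundant. Released structure: two simple spans XY and YZ with a hinge at Y.
Discontinuity in slope at Y on the released structure — sum the simple-span end rotations:
  span XY: UDL 17.6: wL³/(24EI) = 46.93/EI
  span YZ: triangular load, peak 8: 7w₀L³/(360EI) = 207/EI
  relative rotation θ_0 = (46.93 + 207)/EI = 254/EI
A unit hogging moment at Y produces rotation L₁/(3EI) + L₂/(3EI) = 5/EI.
Slope continuity at Y: θ_0 = M_Y·5/EI, so M_Y = 254/5 = 50.8 kN·m (hogging).
Span XY, ΣM about X with M_Y applied at Y: R_Y^{XY}·4 = 140.8 + 50.8, so R_Y^{XY} = 47.9 kN and R_X = 70.4 − 47.9 = 22.5 kN.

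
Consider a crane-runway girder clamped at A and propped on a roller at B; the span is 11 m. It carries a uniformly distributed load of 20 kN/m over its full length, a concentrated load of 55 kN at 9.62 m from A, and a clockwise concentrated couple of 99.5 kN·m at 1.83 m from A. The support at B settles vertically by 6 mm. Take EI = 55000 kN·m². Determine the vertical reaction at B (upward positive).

Release the roller at B. Primary structure: cantilever fixed at A.
Free-end deflection of the primary structure under the applied loading (downward +):
  UDL 20: wL⁴/(8EI) = 36602/EI
  point load 55 at a = 9.62: Pa²(3L − a)/(6EI) = 19834/EI
  clockwise couple 99.5 at a = 1.83: M₀a(2L − a)/(2EI) = 1836/EI
  δ_0 = 58273/EI
Flexibility coefficient — unit upward force at B: δ_{BB} = L³/(3EI) = 443.7/EI.
With EI = 55000 kN·m²: δ_0 = 1.0595 m and δ_{BB} = 0.008067 m/kN.
Compatibility — the beam at B must follow the support down by 0.006 m: δ_0 − R_B·δ_{BB} = 0.006, so R_B = (1.0595 − 0.006)/0.008067 = 130.6 kN.

R_B = 130.6 kN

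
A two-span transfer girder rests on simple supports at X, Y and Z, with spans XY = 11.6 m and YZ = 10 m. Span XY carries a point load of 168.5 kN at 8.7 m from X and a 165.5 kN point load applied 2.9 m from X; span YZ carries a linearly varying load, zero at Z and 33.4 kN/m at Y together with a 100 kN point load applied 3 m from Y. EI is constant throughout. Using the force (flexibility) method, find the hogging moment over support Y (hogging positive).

Insert a hinge at Y; M_Y is the redundant, and each span becomes simply supported.
Rotations at Y on the released spans (each span's end-slope, ×1/EI):
  span XY: point load 168.5 at a = 8.7: Pab(L + a)/(6LEI) = 1240/EI
  span XY: point load 165.5 at a = 2.9: Pab(L + a)/(6LEI) = 869.9/EI
  span YZ: triangular load, peak 33.4: w₀L³/(45EI) = 742.2/EI
  span YZ: point load 100 at a = 3: Pab(L + b)/(6LEI) = 595/EI
  relative rotation θ_0 = (2110 + 1337)/EI = 3447/EI
A unit hogging moment at Y produces rotation L₁/(3EI) + L₂/(3EI) = 7.2/EI.
Compatibility: M_Y·(L₁+L₂)/(3EI) = θ_0, giving M_Y = 478.8 kN·m (hogging).

M_Y = 478.8 kN·m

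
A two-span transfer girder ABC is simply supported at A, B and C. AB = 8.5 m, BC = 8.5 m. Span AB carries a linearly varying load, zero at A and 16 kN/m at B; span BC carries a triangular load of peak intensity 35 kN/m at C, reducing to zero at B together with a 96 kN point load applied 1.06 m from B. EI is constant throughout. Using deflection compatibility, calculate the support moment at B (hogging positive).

M_B = 154 kN·m

Take M_B as the redundant. Released structure: two simple spans AB and BC with a hinge at B.
Discontinuity in slope at B on the released structure — sum the simple-span end rotations:
  span AB: triangular load, peak 16: w₀L³/(45EI) = 218.4/EI
  span BC: triangular load, peak 35: 7w₀L³/(360EI) = 417.9/EI
  span BC: point load 96 at a = 1.06: Pab(L + b)/(6LEI) = 236.6/EI
  relative rotation θ_0 = (218.4 + 654.6)/EI = 872.9/EI
A unit hogging moment at B produces rotation L₁/(3EI) + L₂/(3EI) = 5.667/EI.
Compatibility: M_B·(L₁+L₂)/(3EI) = θ_0, giving M_B = 154 kN·m (hogging).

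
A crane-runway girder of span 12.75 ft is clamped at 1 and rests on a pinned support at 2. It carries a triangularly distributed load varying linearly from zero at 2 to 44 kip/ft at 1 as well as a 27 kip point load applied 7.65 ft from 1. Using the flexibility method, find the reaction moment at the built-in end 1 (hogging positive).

M_1 = 534.7 kip·ft

Release the roller at 2. Primary structure: cantilever fixed at 1.
Deflection at 2 on the released cantilever, summing each load's contribution:
  triangular load, peak 44 at the fixed end: w₀L⁴/(30EI) = 38759/EI
  point load 27 at a = 7.65: Pa²(3L − a)/(6EI) = 8059/EI
  δ_0 = 46818/EI
Tip deflection under a unit load at 2: L³/(3EI) = 690.9/EI.
The prop prevents deflection at 2: R_2 = δ_0/δ_{22} = 46818/690.9 = 67.76 kip.
Moment equilibrium about 1: M_1 = Σ(load moments about 1) − R_2·L = 1399 − 67.76×12.75 = 534.7 kip·ft.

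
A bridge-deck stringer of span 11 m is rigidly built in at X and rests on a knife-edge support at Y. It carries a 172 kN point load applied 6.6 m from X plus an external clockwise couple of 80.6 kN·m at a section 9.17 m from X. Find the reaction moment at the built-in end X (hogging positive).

Remove the prop at Y; the released (primary) structure is a cantilever built in at X.
Primary-structure tip deflection at Y by superposition:
  point load 172 at a = 6.6: Pa²(3L − a)/(6EI) = 32966/EI
  clockwise couple 80.6 at a = 9.17: M₀a(2L − a)/(2EI) = 4741/EI
  δ_0 = 37708/EI
Tip deflection under a unit load at Y: L³/(3EI) = 443.7/EI.
The prop prevents deflection at Y: R_Y = δ_0/δ_{YY} = 37708/443.7 = 84.99 kN.
Moment equilibrium about X: M_X = Σ(load moments about X) − R_Y·L = 1216 − 84.99×11 = 280.9 kN·m.

M_X = 280.9 kN·m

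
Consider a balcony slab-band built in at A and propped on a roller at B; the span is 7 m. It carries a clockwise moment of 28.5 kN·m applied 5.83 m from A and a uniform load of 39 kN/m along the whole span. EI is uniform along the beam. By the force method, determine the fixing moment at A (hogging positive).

M_A = 225.8 kN·m

Take the reaction at B as the redundant and release it; the primary structure is a cantilever fixed at A.
Deflection at B on the released cantilever, summing each load's contribution:
  clockwise couple 28.5 at a = 5.83: M₀a(2L − a)/(2EI) = 678.7/EI
  UDL 39: wL⁴/(8EI) = 11705/EI
  δ_0 = 12384/EI
Flexibility coefficient — unit upward force at B: δ_{BB} = L³/(3EI) = 114.3/EI.
Compatibility at B: δ_0 − R_B·δ_{BB} = 0, so R_B = 12384/114.3 = 108.3 kN.
Moment equilibrium about A: M_A = Σ(load moments about A) − R_B·L = 984 − 108.3×7 = 225.8 kN·m.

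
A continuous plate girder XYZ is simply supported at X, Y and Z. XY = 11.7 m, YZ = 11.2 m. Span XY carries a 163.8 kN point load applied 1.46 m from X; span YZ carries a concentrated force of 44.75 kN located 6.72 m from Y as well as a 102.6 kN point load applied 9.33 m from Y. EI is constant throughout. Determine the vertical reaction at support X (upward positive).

R_X = 130.8 kN

Insert a hinge at Y; M_Y is the redundant, and each span becomes simply supported.
End slopes at the hinge Y, treating each span as simply supported:
  span XY: point load 163.8 at a = 1.46: Pab(L + a)/(6LEI) = 459.1/EI
  span YZ: point load 44.75 at a = 6.72: Pab(L + b)/(6LEI) = 314.4/EI
  span YZ: point load 102.6 at a = 9.33: Pab(L + b)/(6LEI) = 348.2/EI
  relative rotation θ_0 = (459.1 + 662.5)/EI = 1122/EI
A unit hogging moment at Y produces rotation L₁/(3EI) + L₂/(3EI) = 7.633/EI.
Slope continuity at Y: θ_0 = M_Y·7.633/EI, so M_Y = 1122/7.633 = 146.9 kN·m (hogging).
Span XY, ΣM about X with M_Y applied at Y: R_Y^{XY}·11.7 = 239.1 + 146.9, so R_Y^{XY} = 33 kN and R_X = 163.8 − 33 = 130.8 kN.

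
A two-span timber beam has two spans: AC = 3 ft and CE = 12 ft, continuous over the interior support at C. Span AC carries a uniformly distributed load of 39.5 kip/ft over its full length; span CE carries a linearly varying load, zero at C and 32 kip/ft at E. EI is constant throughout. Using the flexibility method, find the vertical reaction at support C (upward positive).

R_C = 216.6 kip

Insert a hinge at C; M_C is the redundant, and each span becomes simply supported.
Rotations at C on the released spans (each span's end-slope, ×1/EI):
  span AC: UDL 39.5: wL³/(24EI) = 44.44/EI
  span CE: triangular load, peak 32: 7w₀L³/(360EI) = 1075/EI
  relative rotation θ_0 = (44.44 + 1075)/EI = 1120/EI
A unit hogging moment at C produces rotation L₁/(3EI) + L₂/(3EI) = 5/EI.
Slope continuity at C: θ_0 = M_C·5/EI, so M_C = 1120/5 = 223.9 kip·ft (hogging).
Span AC, ΣM about A with M_C applied at C: R_C^{AC}·3 = 177.8 + 223.9, so R_C^{AC} = 133.9 kip and R_A = 118.5 − 133.9 = -15.39 kip.
Span CE, ΣM about E: R_C^{CE}·12 = 768 + 223.9, so R_C^{CE} = 82.66 kip and R_E = 192 − 82.66 = 109.3 kip.
R_C = 133.9 + 82.66 = 216.6 kip.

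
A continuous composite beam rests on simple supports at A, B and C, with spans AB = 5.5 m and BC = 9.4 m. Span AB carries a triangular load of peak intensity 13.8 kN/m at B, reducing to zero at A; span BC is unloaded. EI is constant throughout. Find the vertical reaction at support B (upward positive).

R_B = 28.26 kN

Insert a hinge at B; M_B is the redundant, and each span becomes simply supported.
End slopes at the hinge B, treating each span as simply supported:
  span AB: triangular load, peak 13.8: w₀L³/(45EI) = 51.02/EI
  relative rotation θ_0 = (51.02 + 0)/EI = 51.02/EI
A unit hogging moment at B produces rotation L₁/(3EI) + L₂/(3EI) = 4.967/EI.
Compatibility: M_B·(L₁+L₂)/(3EI) = θ_0, giving M_B = 10.27 kN·m (hogging).
Span AB, ΣM about A with M_B applied at B: R_B^{AB}·5.5 = 139.2 + 10.27, so R_B^{AB} = 27.17 kN and R_A = 37.95 − 27.17 = 10.78 kN.
Span BC, ΣM about C: R_B^{BC}·9.4 = 0 + 10.27, so R_B^{BC} = 1.093 kN and R_C = 0 − 1.093 = -1.093 kN.
R_B = 27.17 + 1.093 = 28.26 kN.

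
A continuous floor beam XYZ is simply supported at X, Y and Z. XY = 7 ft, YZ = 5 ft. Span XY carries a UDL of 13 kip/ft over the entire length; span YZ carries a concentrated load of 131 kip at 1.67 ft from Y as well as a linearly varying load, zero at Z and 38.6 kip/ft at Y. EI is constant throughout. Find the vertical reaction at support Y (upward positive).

R_Y = 239.5 kip

Take M_Y as the redundant. Released structure: two simple spans XY and YZ with a hinge at Y.
Discontinuity in slope at Y on the released structure — sum the simple-span end rotations:
  span XY: UDL 13: wL³/(24EI) = 185.8/EI
  span YZ: point load 131 at a = 1.67: Pab(L + b)/(6LEI) = 202.3/EI
  span YZ: triangular load, peak 38.6: w₀L³/(45EI) = 107.2/EI
  relative rotation θ_0 = (185.8 + 309.5)/EI = 495.3/EI
A unit hogging moment at Y produces rotation L₁/(3EI) + L₂/(3EI) = 4/EI.
Compatibility: M_Y·(L₁+L₂)/(3EI) = θ_0, giving M_Y = 123.8 kip·ft (hogging).
Span XY, ΣM about X with M_Y applied at Y: R_Y^{XY}·7 = 318.5 + 123.8, so R_Y^{XY} = 63.19 kip and R_X = 91 − 63.19 = 27.81 kip.
Span YZ, ΣM about Z: R_Y^{YZ}·5 = 757.9 + 123.8, so R_Y^{YZ} = 176.3 kip and R_Z = 227.5 − 176.3 = 51.16 kip.
R_Y = 63.19 + 176.3 = 239.5 kip.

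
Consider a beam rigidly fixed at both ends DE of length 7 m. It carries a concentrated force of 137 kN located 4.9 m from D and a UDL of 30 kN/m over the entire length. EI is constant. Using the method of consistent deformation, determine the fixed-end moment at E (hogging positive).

Take the two fixed-end moments M_D, M_E as redundants; the released structure is the simple span DE.
Simple-span end rotations at D and E under the given loads:
  at D: point load 137 at a = 4.9: Pab(L + b)/(6LEI) = 305.4/EI
  at E: point load 137 at a = 4.9: Pab(L + a)/(6LEI) = 399.4/EI
  at D: UDL 30: wL³/(24EI) = 428.8/EI
  at E: UDL 30: wL³/(24EI) = 428.8/EI
  θ_D0 = 734.2/EI,  θ_E0 = 828.2/EI
Flexibility coefficients: a unit moment at one end gives L/(3EI) there and L/(6EI) at the far end, so f₁₁ = f₂₂ = 2.333/EI and f₁₂ = f₂₁ = 1.167/EI.
Compatibility — zero rotation at each built-in end:
  2.333 M_D + 1.167 M_E = 734.2
  1.167 M_D + 2.333 M_E = 828.2
Solving the pair gives M_D = 182.9 kN·m and M_E = 263.5 kN·m (hogging).

M_E = 263.5 kN·m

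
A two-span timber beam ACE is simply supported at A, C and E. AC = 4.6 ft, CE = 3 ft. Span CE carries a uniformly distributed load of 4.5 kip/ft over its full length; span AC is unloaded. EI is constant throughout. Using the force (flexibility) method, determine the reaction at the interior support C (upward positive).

R_C = 7.851 kip

Take M_C as the redundant. Released structure: two simple spans AC and CE with a hinge at C.
End slopes at the hinge C, treating each span as simply supported:
  span CE: UDL 4.5: wL³/(24EI) = 5.062/EI
  relative rotation θ_0 = (0 + 5.062)/EI = 5.062/EI
A unit hogging moment at C produces rotation L₁/(3EI) + L₂/(3EI) = 2.533/EI.
Slope continuity at C: θ_0 = M_C·2.533/EI, so M_C = 5.062/2.533 = 1.998 kip·ft (hogging).
Span AC, ΣM about A with M_C applied at C: R_C^{AC}·4.6 = 0 + 1.998, so R_C^{AC} = 0.4344 kip and R_A = 0 − 0.4344 = -0.4344 kip.
Span CE, ΣM about E: R_C^{CE}·3 = 20.25 + 1.998, so R_C^{CE} = 7.416 kip and R_E = 13.5 − 7.416 = 6.084 kip.
R_C = 0.4344 + 7.416 = 7.851 kip.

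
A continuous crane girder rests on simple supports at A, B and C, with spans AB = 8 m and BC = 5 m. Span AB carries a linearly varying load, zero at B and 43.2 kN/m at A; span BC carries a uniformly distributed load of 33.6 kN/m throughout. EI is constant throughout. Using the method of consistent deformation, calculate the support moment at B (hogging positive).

Release continuity at B by inserting a hinge; the redundant is the internal moment M_B. The primary structure is two simply-supported spans AB and BC.
Rotations at B on the released spans (each span's end-slope, ×1/EI):
  span AB: triangular load, peak 43.2: 7w₀L³/(360EI) = 430.1/EI
  span BC: UDL 33.6: wL³/(24EI) = 175/EI
  relative rotation θ_0 = (430.1 + 175)/EI = 605.1/EI
A unit hogging moment at B produces rotation L₁/(3EI) + L₂/(3EI) = 4.333/EI.
Compatibility: M_B·(L₁+L₂)/(3EI) = θ_0, giving M_B = 139.6 kN·m (hogging).

M_B = 139.6 kN·m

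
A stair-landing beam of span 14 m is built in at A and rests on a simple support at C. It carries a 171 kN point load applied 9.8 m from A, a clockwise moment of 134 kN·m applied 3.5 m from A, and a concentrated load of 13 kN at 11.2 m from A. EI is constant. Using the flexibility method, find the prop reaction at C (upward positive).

Remove the prop at C; the released (primary) structure is a cantilever built in at A.
Downward deflection at the released point C due to the loads:
  point load 171 at a = 9.8: Pa²(3L − a)/(6EI) = 88136/EI
  clockwise couple 134 at a = 3.5: M₀a(2L − a)/(2EI) = 5745/EI
  point load 13 at a = 11.2: Pa²(3L − a)/(6EI) = 8371/EI
  δ_0 = 102252/EI
Flexibility coefficient — unit upward force at C: δ_{CC} = L³/(3EI) = 914.7/EI.
The prop prevents deflection at C: R_C = δ_0/δ_{CC} = 102252/914.7 = 111.8 kN.

R_C = 111.8 kN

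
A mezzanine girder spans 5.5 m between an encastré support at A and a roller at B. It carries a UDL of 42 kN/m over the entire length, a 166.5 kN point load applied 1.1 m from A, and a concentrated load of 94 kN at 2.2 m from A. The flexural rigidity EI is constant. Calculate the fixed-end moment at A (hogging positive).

M_A = 389.9 kN·m

Take the reaction at B as the redundant and release it; the primary structure is a cantilever fixed at A.
Deflection at B on the released cantilever, summing each load's contribution:
  UDL 42: wL⁴/(8EI) = 4804/EI
  point load 166.5 at a = 1.1: Pa²(3L − a)/(6EI) = 517.1/EI
  point load 94 at a = 2.2: Pa²(3L − a)/(6EI) = 1084/EI
  δ_0 = 6405/EI
Tip deflection under a unit load at B: L³/(3EI) = 55.46/EI.
The prop prevents deflection at B: R_B = δ_0/δ_{BB} = 6405/55.46 = 115.5 kN.
Moment equilibrium about A: M_A = Σ(load moments about A) − R_B·L = 1025 − 115.5×5.5 = 389.9 kN·m.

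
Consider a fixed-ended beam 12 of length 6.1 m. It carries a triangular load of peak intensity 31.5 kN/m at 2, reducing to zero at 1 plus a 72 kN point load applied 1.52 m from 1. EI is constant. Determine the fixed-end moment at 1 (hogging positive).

Take the two fixed-end moments M_1, M_2 as redundants; the released structure is the simple span 12.
End rotations of the released simple span under the applied load (×1/EI):
  at 1: triangular load, peak 31.5: 7w₀L³/(360EI) = 139/EI
  at 2: triangular load, peak 31.5: w₀L³/(45EI) = 158.9/EI
  at 1: point load 72 at a = 1.52: Pab(L + b)/(6LEI) = 146.3/EI
  at 2: point load 72 at a = 1.52: Pab(L + a)/(6LEI) = 104.4/EI
  θ_10 = 285.3/EI,  θ_20 = 263.2/EI
Flexibility coefficients: a unit moment at one end gives L/(3EI) there and L/(6EI) at the far end, so f₁₁ = f₂₂ = 2.033/EI and f₁₂ = f₂₁ = 1.017/EI.
Compatibility — zero rotation at each built-in end:
  2.033 M_1 + 1.017 M_2 = 285.3
  1.017 M_1 + 2.033 M_2 = 263.2
Solving the pair gives M_1 = 100.8 kN·m and M_2 = 79.08 kN·m (hogging).

M_1 = 100.8 kN·m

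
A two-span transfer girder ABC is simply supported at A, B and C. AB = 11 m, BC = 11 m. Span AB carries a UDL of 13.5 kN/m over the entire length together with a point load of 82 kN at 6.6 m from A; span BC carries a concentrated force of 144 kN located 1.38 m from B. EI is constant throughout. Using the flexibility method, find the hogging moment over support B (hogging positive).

Insert a hinge at B; M_B is the redundant, and each span becomes simply supported.
Discontinuity in slope at B on the released structure — sum the simple-span end rotations:
  span AB: UDL 13.5: wL³/(24EI) = 748.7/EI
  span AB: point load 82 at a = 6.6: Pab(L + a)/(6LEI) = 635/EI
  span BC: point load 144 at a = 1.38: Pab(L + b)/(6LEI) = 597.3/EI
  relative rotation θ_0 = (1384 + 597.3)/EI = 1981/EI
A unit hogging moment at B produces rotation L₁/(3EI) + L₂/(3EI) = 7.333/EI.
Slope continuity at B: θ_0 = M_B·7.333/EI, so M_B = 1981/7.333 = 270.1 kN·m (hogging).

M_B = 270.1 kN·m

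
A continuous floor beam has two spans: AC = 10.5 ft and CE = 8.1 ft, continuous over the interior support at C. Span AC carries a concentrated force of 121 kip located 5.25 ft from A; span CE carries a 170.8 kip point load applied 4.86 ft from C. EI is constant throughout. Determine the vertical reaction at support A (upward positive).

Take M_C as the redundant. Released structure: two simple spans AC and CE with a hinge at C.
End slopes at the hinge C, treating each span as simply supported:
  span AC: point load 121 at a = 5.25: Pab(L + a)/(6LEI) = 833.8/EI
  span CE: point load 170.8 at a = 4.86: Pab(L + b)/(6LEI) = 627.5/EI
  relative rotation θ_0 = (833.8 + 627.5)/EI = 1461/EI
A unit hogging moment at C produces rotation L₁/(3EI) + L₂/(3EI) = 6.2/EI.
Compatibility: M_C·(L₁+L₂)/(3EI) = θ_0, giving M_C = 235.7 kip·ft (hogging).
Span AC, ΣM about A with M_C applied at C: R_C^{AC}·10.5 = 635.2 + 235.7, so R_C^{AC} = 82.95 kip and R_A = 121 − 82.95 = 38.05 kip.

R_A = 38.05 kip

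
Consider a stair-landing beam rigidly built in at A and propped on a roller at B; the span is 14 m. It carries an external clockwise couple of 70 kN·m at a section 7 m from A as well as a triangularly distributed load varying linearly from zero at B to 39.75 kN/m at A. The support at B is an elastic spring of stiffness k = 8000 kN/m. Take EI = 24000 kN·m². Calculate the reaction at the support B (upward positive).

R_B = 61.07 kN

Choose R_B as the redundant. The primary structure is the cantilever fixed at A.
Deflection at B on the released cantilever, summing each load's contribution:
  clockwise couple 70 at a = 7: M₀a(2L − a)/(2EI) = 5145/EI
  triangular load, peak 39.75 at the fixed end: w₀L⁴/(30EI) = 50901/EI
  δ_0 = 56046/EI
Flexibility coefficient — unit upward force at B: δ_{BB} = L³/(3EI) = 914.7/EI.
With EI = 24000 kN·m²: δ_0 = 2.3353 m and δ_{BB} = 0.038111 m/kN.
Compatibility — the spring shortens by R_B/k under the reaction it provides: δ_0 − R_B·δ_{BB} = R_B/k. With 1/k = 0.000125 m/kN, R_B = δ_0 / (δ_{BB} + 1/k) = 2.3353 / (0.038111 + 0.000125) = 61.07 kN.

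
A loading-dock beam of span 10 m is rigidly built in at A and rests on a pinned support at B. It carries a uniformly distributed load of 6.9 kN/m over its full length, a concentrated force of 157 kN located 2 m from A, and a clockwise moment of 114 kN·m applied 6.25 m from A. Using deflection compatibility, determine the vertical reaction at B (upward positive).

R_B = 49.36 kN

Choose R_B as the redundant. The primary structure is the cantilever fixed at A.
Primary-structure tip deflection at B by superposition:
  UDL 6.9: wL⁴/(8EI) = 8625/EI
  point load 157 at a = 2: Pa²(3L − a)/(6EI) = 2931/EI
  clockwise couple 114 at a = 6.25: M₀a(2L − a)/(2EI) = 4898/EI
  δ_0 = 16454/EI
Flexibility coefficient — unit upward force at B: δ_{BB} = L³/(3EI) = 333.3/EI.
Compatibility at B: δ_0 − R_B·δ_{BB} = 0, so R_B = 16454/333.3 = 49.36 kN.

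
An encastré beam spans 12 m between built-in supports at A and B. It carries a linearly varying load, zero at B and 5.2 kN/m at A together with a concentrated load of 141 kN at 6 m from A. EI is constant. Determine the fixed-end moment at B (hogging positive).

M_B = 236.5 kN·m

Release both end moments; the primary structure is a simply-supported span AB with redundants M_A and M_B.
On the primary (simply-supported) span, the end slopes from the loading are:
  at A: triangular load, peak 5.2: w₀L³/(45EI) = 199.7/EI
  at B: triangular load, peak 5.2: 7w₀L³/(360EI) = 174.7/EI
  at A: point load 141 at a = 6: Pab(L + b)/(6LEI) = 1269/EI
  at B: point load 141 at a = 6: Pab(L + a)/(6LEI) = 1269/EI
  θ_A0 = 1469/EI,  θ_B0 = 1444/EI
Flexibility coefficients: a unit moment at one end gives L/(3EI) there and L/(6EI) at the far end, so f₁₁ = f₂₂ = 4/EI and f₁₂ = f₂₁ = 2/EI.
Compatibility — zero rotation at each built-in end:
  4 M_A + 2 M_B = 1469
  2 M_A + 4 M_B = 1444
Solving the pair gives M_A = 248.9 kN·m and M_B = 236.5 kN·m (hogging).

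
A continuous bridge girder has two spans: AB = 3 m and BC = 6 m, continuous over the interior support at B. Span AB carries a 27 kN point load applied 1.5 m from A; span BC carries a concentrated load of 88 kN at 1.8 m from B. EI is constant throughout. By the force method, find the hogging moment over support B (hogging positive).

Take M_B as the redundant. Released structure: two simple spans AB and BC with a hinge at B.
Discontinuity in slope at B on the released structure — sum the simple-span end rotations:
  span AB: point load 27 at a = 1.5: Pab(L + a)/(6LEI) = 15.19/EI
  span BC: point load 88 at a = 1.8: Pab(L + b)/(6LEI) = 188.5/EI
  relative rotation θ_0 = (15.19 + 188.5)/EI = 203.7/EI
A unit hogging moment at B produces rotation L₁/(3EI) + L₂/(3EI) = 3/EI.
Compatibility: M_B·(L₁+L₂)/(3EI) = θ_0, giving M_B = 67.89 kN·m (hogging).

M_B = 67.89 kN·m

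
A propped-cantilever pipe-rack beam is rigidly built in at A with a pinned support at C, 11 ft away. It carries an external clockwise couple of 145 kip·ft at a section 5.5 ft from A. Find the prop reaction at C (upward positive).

R_C = 14.83 kip

Remove the prop at C; the released (primary) structure is a cantilever built in at A.
Downward deflection at the released point C due to the loads:
  clockwise couple 145 at a = 5.5: M₀a(2L − a)/(2EI) = 6579/EI
Tip deflection under a unit load at C: L³/(3EI) = 443.7/EI.
The prop prevents deflection at C: R_C = δ_0/δ_{CC} = 6579/443.7 = 14.83 kip.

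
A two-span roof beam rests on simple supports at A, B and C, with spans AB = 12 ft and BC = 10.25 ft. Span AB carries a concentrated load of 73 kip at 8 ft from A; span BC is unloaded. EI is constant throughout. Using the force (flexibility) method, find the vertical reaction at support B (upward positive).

Insert a hinge at B; M_B is the redundant, and each span becomes simply supported.
End slopes at the hinge B, treating each span as simply supported:
  span AB: point load 73 at a = 8: Pab(L + a)/(6LEI) = 648.9/EI
  relative rotation θ_0 = (648.9 + 0)/EI = 648.9/EI
A unit hogging moment at B produces rotation L₁/(3EI) + L₂/(3EI) = 7.417/EI.
Compatibility: M_B·(L₁+L₂)/(3EI) = θ_0, giving M_B = 87.49 kip·ft (hogging).
Span AB, ΣM about A with M_B applied at B: R_B^{AB}·12 = 584 + 87.49, so R_B^{AB} = 55.96 kip and R_A = 73 − 55.96 = 17.04 kip.
Span BC, ΣM about C: R_B^{BC}·10.25 = 0 + 87.49, so R_B^{BC} = 8.536 kip and R_C = 0 − 8.536 = -8.536 kip.
R_B = 55.96 + 8.536 = 64.49 kip.

R_B = 64.49 kip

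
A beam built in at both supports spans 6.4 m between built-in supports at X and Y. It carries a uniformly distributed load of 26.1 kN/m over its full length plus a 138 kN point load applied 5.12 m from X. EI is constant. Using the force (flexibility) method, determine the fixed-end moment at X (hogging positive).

M_X = 117.4 kN·m

Release both end moments; the primary structure is a simply-supported span XY with redundants M_X and M_Y.
On the primary (simply-supported) span, the end slopes from the loading are:
  at X: UDL 26.1: wL³/(24EI) = 285.1/EI
  at Y: UDL 26.1: wL³/(24EI) = 285.1/EI
  at X: point load 138 at a = 5.12: Pab(L + b)/(6LEI) = 180.9/EI
  at Y: point load 138 at a = 5.12: Pab(L + a)/(6LEI) = 271.3/EI
  θ_X0 = 466/EI,  θ_Y0 = 556.4/EI
Flexibility coefficients: a unit moment at one end gives L/(3EI) there and L/(6EI) at the far end, so f₁₁ = f₂₂ = 2.133/EI and f₁₂ = f₂₁ = 1.067/EI.
Compatibility — zero rotation at each built-in end:
  2.133 M_X + 1.067 M_Y = 466
  1.067 M_X + 2.133 M_Y = 556.4
Solving the pair gives M_X = 117.4 kN·m and M_Y = 202.1 kN·m (hogging).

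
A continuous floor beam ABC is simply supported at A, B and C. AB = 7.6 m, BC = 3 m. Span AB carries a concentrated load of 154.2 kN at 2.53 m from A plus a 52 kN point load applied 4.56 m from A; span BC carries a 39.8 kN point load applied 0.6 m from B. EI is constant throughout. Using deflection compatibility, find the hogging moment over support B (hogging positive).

M_B = 183.6 kN·m

Release continuity at B by inserting a hinge; the redundant is the internal moment M_B. The primary structure is two simply-supported spans AB and BC.
Discontinuity in slope at B on the released structure — sum the simple-span end rotations:
  span AB: point load 154.2 at a = 2.53: Pab(L + a)/(6LEI) = 439.4/EI
  span AB: point load 52 at a = 4.56: Pab(L + a)/(6LEI) = 192.2/EI
  span BC: point load 39.8 at a = 0.6: Pab(L + b)/(6LEI) = 17.19/EI
  relative rotation θ_0 = (631.6 + 17.19)/EI = 648.8/EI
A unit hogging moment at B produces rotation L₁/(3EI) + L₂/(3EI) = 3.533/EI.
Compatibility: M_B·(L₁+L₂)/(3EI) = θ_0, giving M_B = 183.6 kN·m (hogging).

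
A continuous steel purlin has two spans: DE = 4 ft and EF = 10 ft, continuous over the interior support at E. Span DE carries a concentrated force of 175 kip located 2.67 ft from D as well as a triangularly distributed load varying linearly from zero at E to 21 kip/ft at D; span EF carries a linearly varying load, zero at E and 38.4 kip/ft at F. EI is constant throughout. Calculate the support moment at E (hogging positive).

M_E = 202.6 kip·ft

Insert a hinge at E; M_E is the redundant, and each span becomes simply supported.
End slopes at the hinge E, treating each span as simply supported:
  span DE: point load 175 at a = 2.67: Pab(L + a)/(6LEI) = 172.7/EI
  span DE: triangular load, peak 21: 7w₀L³/(360EI) = 26.13/EI
  span EF: triangular load, peak 38.4: 7w₀L³/(360EI) = 746.7/EI
  relative rotation θ_0 = (198.8 + 746.7)/EI = 945.5/EI
A unit hogging moment at E produces rotation L₁/(3EI) + L₂/(3EI) = 4.667/EI.
Slope continuity at E: θ_0 = M_E·4.667/EI, so M_E = 945.5/4.667 = 202.6 kip·ft (hogging).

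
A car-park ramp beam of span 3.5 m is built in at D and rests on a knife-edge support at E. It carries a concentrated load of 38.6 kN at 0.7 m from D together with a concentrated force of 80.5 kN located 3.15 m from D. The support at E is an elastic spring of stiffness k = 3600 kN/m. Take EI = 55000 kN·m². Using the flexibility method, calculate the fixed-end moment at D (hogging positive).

Release the roller at E. Primary structure: cantilever fixed at D.
Deflection at E on the released cantilever, summing each load's contribution:
  point load 38.6 at a = 0.7: Pa²(3L − a)/(6EI) = 30.89/EI
  point load 80.5 at a = 3.15: Pa²(3L − a)/(6EI) = 978.5/EI
  δ_0 = 1009/EI
Flexibility coefficient — unit upward force at E: δ_{EE} = L³/(3EI) = 14.29/EI.
With EI = 55000 kN·m²: δ_0 = 0.018352 m and δ_{EE} = 0.00026 m/kN.
Compatibility — the spring shortens by R_E/k under the reaction it provides: δ_0 − R_E·δ_{EE} = R_E/k. With 1/k = 0.000278 m/kN, R_E = δ_0 / (δ_{EE} + 1/k) = 0.018352 / (0.00026 + 0.000278) = 34.14 kN.
Moment equilibrium about D: M_D = Σ(load moments about D) − R_E·L = 280.6 − 34.14×3.5 = 161.1 kN·m.

M_D = 161.1 kN·m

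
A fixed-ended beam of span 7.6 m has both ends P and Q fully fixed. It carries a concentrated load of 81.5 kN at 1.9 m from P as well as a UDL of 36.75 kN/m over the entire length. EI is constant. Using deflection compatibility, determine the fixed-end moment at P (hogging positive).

Release both end moments; the primary structure is a simply-supported span PQ with redundants M_P and M_Q.
Simple-span end rotations at P and Q under the given loads:
  at P: point load 81.5 at a = 1.9: Pab(L + b)/(6LEI) = 257.4/EI
  at Q: point load 81.5 at a = 1.9: Pab(L + a)/(6LEI) = 183.9/EI
  at P: UDL 36.75: wL³/(24EI) = 672.2/EI
  at Q: UDL 36.75: wL³/(24EI) = 672.2/EI
  θ_P0 = 929.6/EI,  θ_Q0 = 856.1/EI
Flexibility coefficients: a unit moment at one end gives L/(3EI) there and L/(6EI) at the far end, so f₁₁ = f₂₂ = 2.533/EI and f₁₂ = f₂₁ = 1.267/EI.
Compatibility — zero rotation at each built-in end:
  2.533 M_P + 1.267 M_Q = 929.6
  1.267 M_P + 2.533 M_Q = 856.1
Solving the pair gives M_P = 264 kN·m and M_Q = 205.9 kN·m (hogging).

M_P = 264 kN·m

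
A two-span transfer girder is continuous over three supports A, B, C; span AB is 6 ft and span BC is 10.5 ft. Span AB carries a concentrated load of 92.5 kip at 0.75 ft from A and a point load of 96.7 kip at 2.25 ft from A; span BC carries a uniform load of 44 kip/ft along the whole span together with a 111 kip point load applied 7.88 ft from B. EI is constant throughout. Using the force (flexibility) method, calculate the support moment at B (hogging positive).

M_B = 519.1 kip·ft

Insert a hinge at B; M_B is the redundant, and each span becomes simply supported.
Discontinuity in slope at B on the released structure — sum the simple-span end rotations:
  span AB: point load 92.5 at a = 0.75: Pab(L + a)/(6LEI) = 68.29/EI
  span AB: point load 96.7 at a = 2.25: Pab(L + a)/(6LEI) = 187/EI
  span BC: UDL 44: wL³/(24EI) = 2122/EI
  span BC: point load 111 at a = 7.88: Pab(L + b)/(6LEI) = 477.2/EI
  relative rotation θ_0 = (255.3 + 2600)/EI = 2855/EI
A unit hogging moment at B produces rotation L₁/(3EI) + L₂/(3EI) = 5.5/EI.
Slope continuity at B: θ_0 = M_B·5.5/EI, so M_B = 2855/5.5 = 519.1 kip·ft (hogging).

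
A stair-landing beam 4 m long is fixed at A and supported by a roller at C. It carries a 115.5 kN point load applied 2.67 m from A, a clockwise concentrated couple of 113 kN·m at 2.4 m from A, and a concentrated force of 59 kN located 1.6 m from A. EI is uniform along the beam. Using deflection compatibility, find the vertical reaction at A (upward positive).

R_A = 66.62 kN

Release the roller at C. Primary structure: cantilever fixed at A.
Free-end deflection of the primary structure under the applied loading (downward +):
  point load 115.5 at a = 2.67: Pa²(3L − a)/(6EI) = 1280/EI
  clockwise couple 113 at a = 2.4: M₀a(2L − a)/(2EI) = 759.4/EI
  point load 59 at a = 1.6: Pa²(3L − a)/(6EI) = 261.8/EI
  δ_0 = 2302/EI
Tip deflection under a unit load at C: L³/(3EI) = 21.33/EI.
Compatibility at C: δ_0 − R_C·δ_{CC} = 0, so R_C = 2302/21.33 = 107.9 kN.
Vertical equilibrium: R_A = ΣP − R_C = 174.5 − 107.9 = 66.62 kN.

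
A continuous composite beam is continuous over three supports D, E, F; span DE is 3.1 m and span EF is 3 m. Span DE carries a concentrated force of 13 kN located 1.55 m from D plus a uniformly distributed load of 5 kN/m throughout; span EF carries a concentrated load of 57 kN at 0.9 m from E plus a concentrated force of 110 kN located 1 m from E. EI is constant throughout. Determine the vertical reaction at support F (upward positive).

R_F = 36.45 kN

Release continuity at E by inserting a hinge; the redundant is the internal moment M_E. The primary structure is two simply-supported spans DE and EF.
Discontinuity in slope at E on the released structure — sum the simple-span end rotations:
  span DE: point load 13 at a = 1.55: Pab(L + a)/(6LEI) = 7.808/EI
  span DE: UDL 5: wL³/(24EI) = 6.206/EI
  span EF: point load 57 at a = 0.9: Pab(L + b)/(6LEI) = 30.52/EI
  span EF: point load 110 at a = 1: Pab(L + b)/(6LEI) = 61.11/EI
  relative rotation θ_0 = (14.01 + 91.63)/EI = 105.6/EI
A unit hogging moment at E produces rotation L₁/(3EI) + L₂/(3EI) = 2.033/EI.
Slope continuity at E: θ_0 = M_E·2.033/EI, so M_E = 105.6/2.033 = 51.96 kN·m (hogging).
Span EF, ΣM about F: R_E^{EF}·3 = 339.7 + 51.96, so R_E^{EF} = 130.6 kN and R_F = 167 − 130.6 = 36.45 kN.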